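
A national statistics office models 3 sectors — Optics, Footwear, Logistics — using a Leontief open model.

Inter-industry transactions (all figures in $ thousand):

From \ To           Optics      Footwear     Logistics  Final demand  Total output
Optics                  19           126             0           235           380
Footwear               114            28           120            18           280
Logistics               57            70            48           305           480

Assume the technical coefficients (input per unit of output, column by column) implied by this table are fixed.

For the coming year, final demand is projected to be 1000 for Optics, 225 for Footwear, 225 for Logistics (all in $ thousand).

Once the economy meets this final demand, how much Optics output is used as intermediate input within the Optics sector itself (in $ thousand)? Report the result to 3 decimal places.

Technical coefficients a_ij = z_ij / X_j:
  a_OO = 19/380 = 0.05, a_FO = 114/380 = 0.30, a_LO = 57/380 = 0.15
  a_OF = 126/280 = 0.45, a_FF = 28/280 = 0.10, a_LF = 70/280 = 0.25
  a_OL = 0/480 = 0.00, a_FL = 120/480 = 0.25, a_LL = 48/480 = 0.10
I − A =
  [   0.95    -0.45     0.00]
  [  -0.30     0.90    -0.25]
  [  -0.15    -0.25     0.90]
Cofactors of I−A, C_ij = (−1)^(i+j)·(minor ij) (rows/columns in the sector order above):
  C_11 = (0.90)(0.90) − (-0.25)(-0.25) = 0.7475
  C_12 = −[(-0.30)(0.90) − (-0.25)(-0.15)] = 0.3075
  C_13 = (-0.30)(-0.25) − (0.90)(-0.15) = 0.2100
  C_21 = −[(-0.45)(0.90) − (0.00)(-0.25)] = 0.4050
  C_22 = (0.95)(0.90) − (0.00)(-0.15) = 0.8550
  C_23 = −[(0.95)(-0.25) − (-0.45)(-0.15)] = 0.3050
  C_31 = (-0.45)(-0.25) − (0.00)(0.90) = 0.1125
  C_32 = −[(0.95)(-0.25) − (0.00)(-0.30)] = 0.2375
  C_33 = (0.95)(0.90) − (-0.45)(-0.30) = 0.7200
det(I−A) = Σ_j (I−A)_1j·C_1j = (0.95)(0.7475) + (-0.45)(0.3075) + (0.00)(0.2100) = 0.57175
adj(I−A) = Cᵀ =
  [ 0.7475   0.4050   0.1125]
  [ 0.3075   0.8550   0.2375]
  [ 0.2100   0.3050   0.7200]
(I − A)⁻¹ = adj(I−A) / det(I−A) ≈
  [   1.3074     0.7084     0.1968]
  [   0.5378     1.4954     0.4154]
  [   0.3673     0.5334     1.2593]
First solve x = (I − A)⁻¹ d = adj(I−A)·d / det(I−A); in particular x_O = (0.7475·1000 + 0.4050·225 + 0.1125·225) / 0.57175 = 863.9375 / 0.57175 ≈ 1511.04066.
Intermediate flow from O to O: z_OO = a_OO · x_O = 0.05 × 863.9375 / 0.57175 = 43.196875 / 0.57175 ≈ 75.552.

z_OO = 75.552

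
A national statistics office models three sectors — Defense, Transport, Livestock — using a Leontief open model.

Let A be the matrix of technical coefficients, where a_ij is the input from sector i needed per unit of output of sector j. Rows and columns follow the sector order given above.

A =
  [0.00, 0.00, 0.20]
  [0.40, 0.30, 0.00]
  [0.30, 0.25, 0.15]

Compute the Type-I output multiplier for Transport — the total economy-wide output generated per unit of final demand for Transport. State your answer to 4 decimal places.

I − A =
  [   1.00     0.00    -0.20]
  [  -0.40     0.70     0.00]
  [  -0.30    -0.25     0.85]
Cofactors of I−A, C_ij = (−1)^(i+j)·(minor ij) (rows/columns in the sector order above):
  C_11 = (0.70)(0.85) − (0.00)(-0.25) = 0.5950
  C_12 = −[(-0.40)(0.85) − (0.00)(-0.30)] = 0.3400
  C_13 = (-0.40)(-0.25) − (0.70)(-0.30) = 0.3100
  C_21 = −[(0.00)(0.85) − (-0.20)(-0.25)] = 0.0500
  C_22 = (1.00)(0.85) − (-0.20)(-0.30) = 0.7900
  C_23 = −[(1.00)(-0.25) − (0.00)(-0.30)] = 0.2500
  C_31 = (0.00)(0.00) − (-0.20)(0.70) = 0.1400
  C_32 = −[(1.00)(0.00) − (-0.20)(-0.40)] = 0.0800
  C_33 = (1.00)(0.70) − (0.00)(-0.40) = 0.7000
det(I−A) = Σ_j (I−A)_1j·C_1j = (1.00)(0.5950) + (0.00)(0.3400) + (-0.20)(0.3100) = 0.5330
adj(I−A) = Cᵀ =
  [ 0.5950   0.0500   0.1400]
  [ 0.3400   0.7900   0.0800]
  [ 0.3100   0.2500   0.7000]
(I − A)⁻¹ = adj(I−A) / det(I−A) ≈
  [   1.11632     0.09381     0.26266]
  [   0.63790     1.48218     0.15009]
  [   0.58161     0.46904     1.31332]
The output multiplier for sector j is the column-j sum of the Leontief inverse (I − A)⁻¹ = adj(I−A) / det(I−A).
Column 2 of adj(I−A): (0.0500, 0.7900, 0.2500); det(I−A) = 0.5330.
m_2 = (0.0500 + 0.7900 + 0.2500) / 0.5330 = 1.09 / 0.5330 ≈ 2.0450.

m_2 = 2.0450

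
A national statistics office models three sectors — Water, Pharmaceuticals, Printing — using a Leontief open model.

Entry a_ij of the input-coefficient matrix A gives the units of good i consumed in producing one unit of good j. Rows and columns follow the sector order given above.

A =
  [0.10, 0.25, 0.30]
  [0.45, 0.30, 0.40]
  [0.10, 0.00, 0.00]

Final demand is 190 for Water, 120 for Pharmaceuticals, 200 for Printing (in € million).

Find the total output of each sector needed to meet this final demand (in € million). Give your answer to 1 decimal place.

I − A =
  [   0.90    -0.25    -0.30]
  [  -0.45     0.70    -0.40]
  [  -0.10     0.00     1.00]
Cofactors of I−A, C_ij = (−1)^(i+j)·(minor ij) (rows/columns in the sector order above):
  C_11 = (0.70)(1.00) − (-0.40)(0.00) = 0.7000
  C_12 = −[(-0.45)(1.00) − (-0.40)(-0.10)] = 0.4900
  C_13 = (-0.45)(0.00) − (0.70)(-0.10) = 0.0700
  C_21 = −[(-0.25)(1.00) − (-0.30)(0.00)] = 0.2500
  C_22 = (0.90)(1.00) − (-0.30)(-0.10) = 0.8700
  C_23 = −[(0.90)(0.00) − (-0.25)(-0.10)] = 0.0250
  C_31 = (-0.25)(-0.40) − (-0.30)(0.70) = 0.3100
  C_32 = −[(0.90)(-0.40) − (-0.30)(-0.45)] = 0.4950
  C_33 = (0.90)(0.70) − (-0.25)(-0.45) = 0.5175
det(I−A) = Σ_j (I−A)_1j·C_1j = (0.90)(0.7000) + (-0.25)(0.4900) + (-0.30)(0.0700) = 0.4865
adj(I−A) = Cᵀ =
  [ 0.7000   0.2500   0.3100]
  [ 0.4900   0.8700   0.4950]
  [ 0.0700   0.0250   0.5175]
(I − A)⁻¹ = adj(I−A) / det(I−A) ≈
  [   1.4388     0.5139     0.6372]
  [   1.0072     1.7883     1.0175]
  [   0.1439     0.0514     1.0637]
x = (I − A)⁻¹ d = adj(I−A)·d / det(I−A), with det(I−A) = 0.4865:
  x_1 = (0.7000·190 + 0.2500·120 + 0.3100·200) / 0.4865 = 225.00 / 0.4865 ≈ 462.5
  x_2 = (0.4900·190 + 0.8700·120 + 0.4950·200) / 0.4865 = 296.50 / 0.4865 ≈ 609.5
  x_3 = (0.0700·190 + 0.0250·120 + 0.5175·200) / 0.4865 = 119.80 / 0.4865 ≈ 246.2

x_1 = 462.5, x_2 = 609.5, x_3 = 246.2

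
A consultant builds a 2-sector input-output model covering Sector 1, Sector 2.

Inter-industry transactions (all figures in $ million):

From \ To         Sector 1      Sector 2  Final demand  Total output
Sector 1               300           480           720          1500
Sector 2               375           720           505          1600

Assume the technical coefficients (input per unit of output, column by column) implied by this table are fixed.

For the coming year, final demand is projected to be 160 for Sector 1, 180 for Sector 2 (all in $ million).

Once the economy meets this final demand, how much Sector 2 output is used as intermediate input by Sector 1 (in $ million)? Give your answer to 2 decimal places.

Technical coefficients a_ij = z_ij / X_j:
  a_11 = 300/1500 = 0.20, a_21 = 375/1500 = 0.25
  a_12 = 480/1600 = 0.30, a_22 = 720/1600 = 0.45
I − A =
  [   0.80    -0.30]
  [  -0.25     0.55]
det(I−A) = (0.80)(0.55) − (-0.30)(-0.25) = 0.3650
adj(I−A) = [[0.55, 0.30], [0.25, 0.80]]
(I − A)⁻¹ = adj(I−A) / det(I−A) ≈
  [   1.5068     0.8219]
  [   0.6849     2.1918]
First solve x = (I − A)⁻¹ d = adj(I−A)·d / det(I−A); in particular x_1 = (0.55·160 + 0.30·180) / 0.3650 = 142.00 / 0.3650 ≈ 389.0411.
Intermediate flow from 2 to 1: z_21 = a_21 · x_1 = 0.25 × 142.00 / 0.3650 = 35.50 / 0.3650 ≈ 97.26.

z_21 = 97.26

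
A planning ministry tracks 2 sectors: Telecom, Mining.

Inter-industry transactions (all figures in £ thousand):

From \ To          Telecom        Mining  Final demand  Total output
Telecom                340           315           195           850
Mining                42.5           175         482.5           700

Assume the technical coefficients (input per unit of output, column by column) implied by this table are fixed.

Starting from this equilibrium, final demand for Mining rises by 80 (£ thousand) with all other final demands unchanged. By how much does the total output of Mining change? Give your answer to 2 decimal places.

Technical coefficients a_ij = z_ij / X_j:
  a_11 = 340/850 = 0.40, a_21 = 42.5/850 = 0.05
  a_12 = 315/700 = 0.45, a_22 = 175/700 = 0.25
I − A =
  [   0.60    -0.45]
  [  -0.05     0.75]
det(I−A) = (0.60)(0.75) − (-0.45)(-0.05) = 0.4275
adj(I−A) = [[0.75, 0.45], [0.05, 0.60]]
(I − A)⁻¹ = adj(I−A) / det(I−A) ≈
  [   1.7544     1.0526]
  [   0.1170     1.4035]
Δx = (I − A)⁻¹ Δd with Δd having +80 in the Mining component and 0 elsewhere.
So Δx_2 = L_22 · (+80), where L_22 = adj(I−A)_22 / det(I−A) = 0.60 / 0.4275.
Δx_2 = 0.60 × (+80) / 0.4275 = 48.00 / 0.4275 ≈ 112.28.

Δx_2 = 112.28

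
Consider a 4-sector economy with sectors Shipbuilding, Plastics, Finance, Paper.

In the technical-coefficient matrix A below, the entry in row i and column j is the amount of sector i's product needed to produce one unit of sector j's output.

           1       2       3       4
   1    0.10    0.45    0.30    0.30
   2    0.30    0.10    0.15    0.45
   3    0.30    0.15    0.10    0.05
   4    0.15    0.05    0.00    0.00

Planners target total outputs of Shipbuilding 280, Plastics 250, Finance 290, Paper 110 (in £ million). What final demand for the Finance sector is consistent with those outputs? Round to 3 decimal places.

d_3 = 134.000

I − A =
  [   0.90    -0.45    -0.30    -0.30]
  [  -0.30     0.90    -0.15    -0.45]
  [  -0.30    -0.15     0.90    -0.05]
  [  -0.15    -0.05     0.00     1.00]
d = (I − A) x:
  d_1 = (+0.90)·280 + (-0.45)·250 + (-0.30)·290 + (-0.30)·110 = 19.500
  d_2 = (-0.30)·280 + (+0.90)·250 + (-0.15)·290 + (-0.45)·110 = 48.000
  d_3 = (-0.30)·280 + (-0.15)·250 + (+0.90)·290 + (-0.05)·110 = 134.000
  d_4 = (-0.15)·280 + (-0.05)·250 + (+0.00)·290 + (+1.00)·110 = 55.500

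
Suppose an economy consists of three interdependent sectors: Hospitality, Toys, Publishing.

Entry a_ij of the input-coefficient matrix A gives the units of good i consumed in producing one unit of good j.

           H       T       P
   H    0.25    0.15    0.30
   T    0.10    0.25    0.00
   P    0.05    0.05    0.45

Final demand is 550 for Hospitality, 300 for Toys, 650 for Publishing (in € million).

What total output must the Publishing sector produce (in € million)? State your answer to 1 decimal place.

I − A =
  [   0.75    -0.15    -0.30]
  [  -0.10     0.75     0.00]
  [  -0.05    -0.05     0.55]
Cofactors of I−A, C_ij = (−1)^(i+j)·(minor ij) (rows/columns in the sector order above):
  C_11 = (0.75)(0.55) − (0.00)(-0.05) = 0.4125
  C_12 = −[(-0.10)(0.55) − (0.00)(-0.05)] = 0.0550
  C_13 = (-0.10)(-0.05) − (0.75)(-0.05) = 0.0425
  C_21 = −[(-0.15)(0.55) − (-0.30)(-0.05)] = 0.0975
  C_22 = (0.75)(0.55) − (-0.30)(-0.05) = 0.3975
  C_23 = −[(0.75)(-0.05) − (-0.15)(-0.05)] = 0.0450
  C_31 = (-0.15)(0.00) − (-0.30)(0.75) = 0.2250
  C_32 = −[(0.75)(0.00) − (-0.30)(-0.10)] = 0.0300
  C_33 = (0.75)(0.75) − (-0.15)(-0.10) = 0.5475
det(I−A) = Σ_j (I−A)_1j·C_1j = (0.75)(0.4125) + (-0.15)(0.0550) + (-0.30)(0.0425) = 0.288375
adj(I−A) = Cᵀ =
  [ 0.4125   0.0975   0.2250]
  [ 0.0550   0.3975   0.0300]
  [ 0.0425   0.0450   0.5475]
(I − A)⁻¹ = adj(I−A) / det(I−A) ≈
  [   1.4304     0.3381     0.7802]
  [   0.1907     1.3784     0.1040]
  [   0.1474     0.1560     1.8986]
x = (I − A)⁻¹ d = adj(I−A)·d / det(I−A), with det(I−A) = 0.288375:
  x_H = (0.4125·550 + 0.0975·300 + 0.2250·650) / 0.288375 = 402.375 / 0.288375 ≈ 1395.3
  x_T = (0.0550·550 + 0.3975·300 + 0.0300·650) / 0.288375 = 169.00 / 0.288375 ≈ 586.0
  x_P = (0.0425·550 + 0.0450·300 + 0.5475·650) / 0.288375 = 392.75 / 0.288375 ≈ 1361.9

x_P = 1361.9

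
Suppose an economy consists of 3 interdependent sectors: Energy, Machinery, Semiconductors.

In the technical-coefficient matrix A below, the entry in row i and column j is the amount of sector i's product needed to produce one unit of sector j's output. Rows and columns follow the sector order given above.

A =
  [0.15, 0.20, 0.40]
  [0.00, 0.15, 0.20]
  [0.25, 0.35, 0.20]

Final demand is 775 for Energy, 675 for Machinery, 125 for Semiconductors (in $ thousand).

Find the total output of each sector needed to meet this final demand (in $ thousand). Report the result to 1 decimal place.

x_E = 1706.6, x_M = 1066.1, x_S = 1156.0

I − A =
  [   0.85    -0.20    -0.40]
  [   0.00     0.85    -0.20]
  [  -0.25    -0.35     0.80]
Cofactors of I−A, C_ij = (−1)^(i+j)·(minor ij) (rows/columns in the sector order above):
  C_11 = (0.85)(0.80) − (-0.20)(-0.35) = 0.6100
  C_12 = −[(0.00)(0.80) − (-0.20)(-0.25)] = 0.0500
  C_13 = (0.00)(-0.35) − (0.85)(-0.25) = 0.2125
  C_21 = −[(-0.20)(0.80) − (-0.40)(-0.35)] = 0.3000
  C_22 = (0.85)(0.80) − (-0.40)(-0.25) = 0.5800
  C_23 = −[(0.85)(-0.35) − (-0.20)(-0.25)] = 0.3475
  C_31 = (-0.20)(-0.20) − (-0.40)(0.85) = 0.3800
  C_32 = −[(0.85)(-0.20) − (-0.40)(0.00)] = 0.1700
  C_33 = (0.85)(0.85) − (-0.20)(0.00) = 0.7225
det(I−A) = Σ_j (I−A)_1j·C_1j = (0.85)(0.6100) + (-0.20)(0.0500) + (-0.40)(0.2125) = 0.4235
adj(I−A) = Cᵀ =
  [ 0.6100   0.3000   0.3800]
  [ 0.0500   0.5800   0.1700]
  [ 0.2125   0.3475   0.7225]
(I − A)⁻¹ = adj(I−A) / det(I−A) ≈
  [   1.4404     0.7084     0.8973]
  [   0.1181     1.3695     0.4014]
  [   0.5018     0.8205     1.7060]
x = (I − A)⁻¹ d = adj(I−A)·d / det(I−A), with det(I−A) = 0.4235:
  x_E = (0.6100·775 + 0.3000·675 + 0.3800·125) / 0.4235 = 722.75 / 0.4235 ≈ 1706.6
  x_M = (0.0500·775 + 0.5800·675 + 0.1700·125) / 0.4235 = 451.50 / 0.4235 ≈ 1066.1
  x_S = (0.2125·775 + 0.3475·675 + 0.7225·125) / 0.4235 = 489.5625 / 0.4235 ≈ 1156.0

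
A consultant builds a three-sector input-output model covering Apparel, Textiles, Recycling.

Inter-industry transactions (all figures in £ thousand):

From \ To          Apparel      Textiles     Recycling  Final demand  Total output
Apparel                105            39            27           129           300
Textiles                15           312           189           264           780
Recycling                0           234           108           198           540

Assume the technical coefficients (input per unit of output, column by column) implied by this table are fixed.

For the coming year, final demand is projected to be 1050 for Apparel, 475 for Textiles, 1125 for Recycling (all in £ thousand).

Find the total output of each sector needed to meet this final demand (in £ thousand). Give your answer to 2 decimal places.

Technical coefficients a_ij = z_ij / X_j:
  a_AA = 105/300 = 0.35, a_TA = 15/300 = 0.05, a_RA = 0/300 = 0.00
  a_AT = 39/780 = 0.05, a_TT = 312/780 = 0.40, a_RT = 234/780 = 0.30
  a_AR = 27/540 = 0.05, a_TR = 189/540 = 0.35, a_RR = 108/540 = 0.20
I − A =
  [   0.65    -0.05    -0.05]
  [  -0.05     0.60    -0.35]
  [   0.00    -0.30     0.80]
Cofactors of I−A, C_ij = (−1)^(i+j)·(minor ij) (rows/columns in the sector order above):
  C_11 = (0.60)(0.80) − (-0.35)(-0.30) = 0.3750
  C_12 = −[(-0.05)(0.80) − (-0.35)(0.00)] = 0.0400
  C_13 = (-0.05)(-0.30) − (0.60)(0.00) = 0.0150
  C_21 = −[(-0.05)(0.80) − (-0.05)(-0.30)] = 0.0550
  C_22 = (0.65)(0.80) − (-0.05)(0.00) = 0.5200
  C_23 = −[(0.65)(-0.30) − (-0.05)(0.00)] = 0.1950
  C_31 = (-0.05)(-0.35) − (-0.05)(0.60) = 0.0475
  C_32 = −[(0.65)(-0.35) − (-0.05)(-0.05)] = 0.2300
  C_33 = (0.65)(0.60) − (-0.05)(-0.05) = 0.3875
det(I−A) = Σ_j (I−A)_1j·C_1j = (0.65)(0.3750) + (-0.05)(0.0400) + (-0.05)(0.0150) = 0.2410
adj(I−A) = Cᵀ =
  [ 0.3750   0.0550   0.0475]
  [ 0.0400   0.5200   0.2300]
  [ 0.0150   0.1950   0.3875]
(I − A)⁻¹ = adj(I−A) / det(I−A) ≈
  [   1.5560     0.2282     0.1971]
  [   0.1660     2.1577     0.9544]
  [   0.0622     0.8091     1.6079]
x = (I − A)⁻¹ d = adj(I−A)·d / det(I−A), with det(I−A) = 0.2410:
  x_A = (0.3750·1050 + 0.0550·475 + 0.0475·1125) / 0.2410 = 473.3125 / 0.2410 ≈ 1963.95
  x_T = (0.0400·1050 + 0.5200·475 + 0.2300·1125) / 0.2410 = 547.75 / 0.2410 ≈ 2272.82
  x_R = (0.0150·1050 + 0.1950·475 + 0.3875·1125) / 0.2410 = 544.3125 / 0.2410 ≈ 2258.56

x_A = 1963.95, x_T = 2272.82, x_R = 2258.56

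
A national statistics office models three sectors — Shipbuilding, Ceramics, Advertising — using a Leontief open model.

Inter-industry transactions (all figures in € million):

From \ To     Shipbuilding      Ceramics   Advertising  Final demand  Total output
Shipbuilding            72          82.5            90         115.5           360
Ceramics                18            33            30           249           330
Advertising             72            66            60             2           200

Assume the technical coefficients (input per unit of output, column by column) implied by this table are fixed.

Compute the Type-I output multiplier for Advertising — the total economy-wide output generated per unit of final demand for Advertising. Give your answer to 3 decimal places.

Technical coefficients a_ij = z_ij / X_j:
  a_SS = 72/360 = 0.20, a_CS = 18/360 = 0.05, a_AS = 72/360 = 0.20
  a_SC = 82.5/330 = 0.25, a_CC = 33/330 = 0.10, a_AC = 66/330 = 0.20
  a_SA = 90/200 = 0.45, a_CA = 30/200 = 0.15, a_AA = 60/200 = 0.30
I − A =
  [   0.80    -0.25    -0.45]
  [  -0.05     0.90    -0.15]
  [  -0.20    -0.20     0.70]
Cofactors of I−A, C_ij = (−1)^(i+j)·(minor ij) (rows/columns in the sector order above):
  C_11 = (0.90)(0.70) − (-0.15)(-0.20) = 0.6000
  C_12 = −[(-0.05)(0.70) − (-0.15)(-0.20)] = 0.0650
  C_13 = (-0.05)(-0.20) − (0.90)(-0.20) = 0.1900
  C_21 = −[(-0.25)(0.70) − (-0.45)(-0.20)] = 0.2650
  C_22 = (0.80)(0.70) − (-0.45)(-0.20) = 0.4700
  C_23 = −[(0.80)(-0.20) − (-0.25)(-0.20)] = 0.2100
  C_31 = (-0.25)(-0.15) − (-0.45)(0.90) = 0.4425
  C_32 = −[(0.80)(-0.15) − (-0.45)(-0.05)] = 0.1425
  C_33 = (0.80)(0.90) − (-0.25)(-0.05) = 0.7075
det(I−A) = Σ_j (I−A)_1j·C_1j = (0.80)(0.6000) + (-0.25)(0.0650) + (-0.45)(0.1900) = 0.37825
adj(I−A) = Cᵀ =
  [ 0.6000   0.2650   0.4425]
  [ 0.0650   0.4700   0.1425]
  [ 0.1900   0.2100   0.7075]
(I − A)⁻¹ = adj(I−A) / det(I−A) ≈
  [   1.5863     0.7006     1.1699]
  [   0.1718     1.2426     0.3767]
  [   0.5023     0.5552     1.8705]
The output multiplier for sector j is the column-j sum of the Leontief inverse (I − A)⁻¹ = adj(I−A) / det(I−A).
Column A of adj(I−A): (0.4425, 0.1425, 0.7075); det(I−A) = 0.37825.
m_A = (0.4425 + 0.1425 + 0.7075) / 0.37825 = 1.2925 / 0.37825 ≈ 3.417.

m_A = 3.417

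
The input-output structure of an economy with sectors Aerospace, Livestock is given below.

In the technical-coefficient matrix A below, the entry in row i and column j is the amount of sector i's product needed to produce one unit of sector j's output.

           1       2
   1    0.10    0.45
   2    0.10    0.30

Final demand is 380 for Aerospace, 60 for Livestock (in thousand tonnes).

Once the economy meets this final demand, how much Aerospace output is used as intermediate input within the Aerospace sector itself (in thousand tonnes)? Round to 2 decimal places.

I − A =
  [   0.90    -0.45]
  [  -0.10     0.70]
det(I−A) = (0.90)(0.70) − (-0.45)(-0.10) = 0.5850
adj(I−A) = [[0.70, 0.45], [0.10, 0.90]]
(I − A)⁻¹ = adj(I−A) / det(I−A) ≈
  [   1.1966     0.7692]
  [   0.1709     1.5385]
First solve x = (I − A)⁻¹ d = adj(I−A)·d / det(I−A); in particular x_1 = (0.70·380 + 0.45·60) / 0.5850 = 293.00 / 0.5850 ≈ 500.8547.
Intermediate flow from 1 to 1: z_11 = a_11 · x_1 = 0.10 × 293.00 / 0.5850 = 29.30 / 0.5850 ≈ 50.09.

z_11 = 50.09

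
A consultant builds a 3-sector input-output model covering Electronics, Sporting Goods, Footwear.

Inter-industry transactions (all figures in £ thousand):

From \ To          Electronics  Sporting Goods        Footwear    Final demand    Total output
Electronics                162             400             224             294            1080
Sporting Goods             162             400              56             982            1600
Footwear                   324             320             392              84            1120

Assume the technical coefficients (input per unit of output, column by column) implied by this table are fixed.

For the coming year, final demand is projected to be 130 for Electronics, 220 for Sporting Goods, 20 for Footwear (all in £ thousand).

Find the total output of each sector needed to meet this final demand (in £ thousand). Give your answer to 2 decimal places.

Technical coefficients a_ij = z_ij / X_j:
  a_EE = 162/1080 = 0.15, a_SE = 162/1080 = 0.15, a_FE = 324/1080 = 0.30
  a_ES = 400/1600 = 0.25, a_SS = 400/1600 = 0.25, a_FS = 320/1600 = 0.20
  a_EF = 224/1120 = 0.20, a_SF = 56/1120 = 0.05, a_FF = 392/1120 = 0.35
I − A =
  [   0.85    -0.25    -0.20]
  [  -0.15     0.75    -0.05]
  [  -0.30    -0.20     0.65]
Cofactors of I−A, C_ij = (−1)^(i+j)·(minor ij) (rows/columns in the sector order above):
  C_11 = (0.75)(0.65) − (-0.05)(-0.20) = 0.4775
  C_12 = −[(-0.15)(0.65) − (-0.05)(-0.30)] = 0.1125
  C_13 = (-0.15)(-0.20) − (0.75)(-0.30) = 0.2550
  C_21 = −[(-0.25)(0.65) − (-0.20)(-0.20)] = 0.2025
  C_22 = (0.85)(0.65) − (-0.20)(-0.30) = 0.4925
  C_23 = −[(0.85)(-0.20) − (-0.25)(-0.30)] = 0.2450
  C_31 = (-0.25)(-0.05) − (-0.20)(0.75) = 0.1625
  C_32 = −[(0.85)(-0.05) − (-0.20)(-0.15)] = 0.0725
  C_33 = (0.85)(0.75) − (-0.25)(-0.15) = 0.6000
det(I−A) = Σ_j (I−A)_1j·C_1j = (0.85)(0.4775) + (-0.25)(0.1125) + (-0.20)(0.2550) = 0.32675
adj(I−A) = Cᵀ =
  [ 0.4775   0.2025   0.1625]
  [ 0.1125   0.4925   0.0725]
  [ 0.2550   0.2450   0.6000]
(I − A)⁻¹ = adj(I−A) / det(I−A) ≈
  [   1.4614     0.6197     0.4973]
  [   0.3443     1.5073     0.2219]
  [   0.7804     0.7498     1.8363]
x = (I − A)⁻¹ d = adj(I−A)·d / det(I−A), with det(I−A) = 0.32675:
  x_E = (0.4775·130 + 0.2025·220 + 0.1625·20) / 0.32675 = 109.875 / 0.32675 ≈ 336.27
  x_S = (0.1125·130 + 0.4925·220 + 0.0725·20) / 0.32675 = 124.425 / 0.32675 ≈ 380.80
  x_F = (0.2550·130 + 0.2450·220 + 0.6000·20) / 0.32675 = 99.05 / 0.32675 ≈ 303.14

x_E = 336.27, x_S = 380.80, x_F = 303.14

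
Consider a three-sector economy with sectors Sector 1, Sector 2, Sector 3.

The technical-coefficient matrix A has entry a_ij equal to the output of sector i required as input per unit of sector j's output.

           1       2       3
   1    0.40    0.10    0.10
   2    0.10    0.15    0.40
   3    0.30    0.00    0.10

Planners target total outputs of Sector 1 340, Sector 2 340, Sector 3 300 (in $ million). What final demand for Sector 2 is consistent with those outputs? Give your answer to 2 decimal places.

I − A =
  [   0.60    -0.10    -0.10]
  [  -0.10     0.85    -0.40]
  [  -0.30     0.00     0.90]
d = (I − A) x:
  d_1 = (+0.60)·340 + (-0.10)·340 + (-0.10)·300 = 140.00
  d_2 = (-0.10)·340 + (+0.85)·340 + (-0.40)·300 = 135.00
  d_3 = (-0.30)·340 + (+0.00)·340 + (+0.90)·300 = 168.00

d_2 = 135.00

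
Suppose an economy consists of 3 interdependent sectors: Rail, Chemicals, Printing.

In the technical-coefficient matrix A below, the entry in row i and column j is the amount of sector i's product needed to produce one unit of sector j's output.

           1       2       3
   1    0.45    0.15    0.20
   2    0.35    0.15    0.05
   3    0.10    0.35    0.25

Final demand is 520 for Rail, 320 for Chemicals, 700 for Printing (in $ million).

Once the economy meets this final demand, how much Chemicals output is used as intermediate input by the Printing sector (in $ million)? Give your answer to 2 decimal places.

I − A =
  [   0.55    -0.15    -0.20]
  [  -0.35     0.85    -0.05]
  [  -0.10    -0.35     0.75]
Cofactors of I−A, C_ij = (−1)^(i+j)·(minor ij) (rows/columns in the sector order above):
  C_11 = (0.85)(0.75) − (-0.05)(-0.35) = 0.6200
  C_12 = −[(-0.35)(0.75) − (-0.05)(-0.10)] = 0.2675
  C_13 = (-0.35)(-0.35) − (0.85)(-0.10) = 0.2075
  C_21 = −[(-0.15)(0.75) − (-0.20)(-0.35)] = 0.1825
  C_22 = (0.55)(0.75) − (-0.20)(-0.10) = 0.3925
  C_23 = −[(0.55)(-0.35) − (-0.15)(-0.10)] = 0.2075
  C_31 = (-0.15)(-0.05) − (-0.20)(0.85) = 0.1775
  C_32 = −[(0.55)(-0.05) − (-0.20)(-0.35)] = 0.0975
  C_33 = (0.55)(0.85) − (-0.15)(-0.35) = 0.4150
det(I−A) = Σ_j (I−A)_1j·C_1j = (0.55)(0.6200) + (-0.15)(0.2675) + (-0.20)(0.2075) = 0.259375
adj(I−A) = Cᵀ =
  [ 0.6200   0.1825   0.1775]
  [ 0.2675   0.3925   0.0975]
  [ 0.2075   0.2075   0.4150]
(I − A)⁻¹ = adj(I−A) / det(I−A) ≈
  [   2.3904     0.7036     0.6843]
  [   1.0313     1.5133     0.3759]
  [   0.8000     0.8000     1.6000]
First solve x = (I − A)⁻¹ d = adj(I−A)·d / det(I−A); in particular x_3 = (0.2075·520 + 0.2075·320 + 0.4150·700) / 0.259375 = 464.80 / 0.259375 = 1792.0000.
Intermediate flow from 2 to 3: z_23 = a_23 · x_3 = 0.05 × 464.80 / 0.259375 = 23.24 / 0.259375 = 89.60.

z_23 = 89.60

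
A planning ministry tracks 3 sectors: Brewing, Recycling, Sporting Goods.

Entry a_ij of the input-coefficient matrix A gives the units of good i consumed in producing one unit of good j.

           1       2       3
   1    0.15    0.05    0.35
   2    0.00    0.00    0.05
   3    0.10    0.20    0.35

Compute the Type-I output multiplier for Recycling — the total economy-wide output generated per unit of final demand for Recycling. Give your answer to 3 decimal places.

m_2 = 1.563

I − A =
  [   0.85    -0.05    -0.35]
  [   0.00     1.00    -0.05]
  [  -0.10    -0.20     0.65]
Cofactors of I−A, C_ij = (−1)^(i+j)·(minor ij) (rows/columns in the sector order above):
  C_11 = (1.00)(0.65) − (-0.05)(-0.20) = 0.6400
  C_12 = −[(0.00)(0.65) − (-0.05)(-0.10)] = 0.0050
  C_13 = (0.00)(-0.20) − (1.00)(-0.10) = 0.1000
  C_21 = −[(-0.05)(0.65) − (-0.35)(-0.20)] = 0.1025
  C_22 = (0.85)(0.65) − (-0.35)(-0.10) = 0.5175
  C_23 = −[(0.85)(-0.20) − (-0.05)(-0.10)] = 0.1750
  C_31 = (-0.05)(-0.05) − (-0.35)(1.00) = 0.3525
  C_32 = −[(0.85)(-0.05) − (-0.35)(0.00)] = 0.0425
  C_33 = (0.85)(1.00) − (-0.05)(0.00) = 0.8500
det(I−A) = Σ_j (I−A)_1j·C_1j = (0.85)(0.6400) + (-0.05)(0.0050) + (-0.35)(0.1000) = 0.50875
adj(I−A) = Cᵀ =
  [ 0.6400   0.1025   0.3525]
  [ 0.0050   0.5175   0.0425]
  [ 0.1000   0.1750   0.8500]
(I − A)⁻¹ = adj(I−A) / det(I−A) ≈
  [   1.2580     0.2015     0.6929]
  [   0.0098     1.0172     0.0835]
  [   0.1966     0.3440     1.6708]
The output multiplier for sector j is the column-j sum of the Leontief inverse (I − A)⁻¹ = adj(I−A) / det(I−A).
Column 2 of adj(I−A): (0.1025, 0.5175, 0.1750); det(I−A) = 0.50875.
m_2 = (0.1025 + 0.5175 + 0.1750) / 0.50875 = 0.795 / 0.50875 ≈ 1.563.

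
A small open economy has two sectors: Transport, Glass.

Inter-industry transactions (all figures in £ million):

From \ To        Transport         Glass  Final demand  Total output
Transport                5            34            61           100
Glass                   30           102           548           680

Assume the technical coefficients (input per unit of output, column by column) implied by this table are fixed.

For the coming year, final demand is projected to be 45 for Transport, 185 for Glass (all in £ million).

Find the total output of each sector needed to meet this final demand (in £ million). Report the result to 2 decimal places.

x_1 = 59.94, x_2 = 238.80

Technical coefficients a_ij = z_ij / X_j:
  a_11 = 5/100 = 0.05, a_21 = 30/100 = 0.30
  a_12 = 34/680 = 0.05, a_22 = 102/680 = 0.15
I − A =
  [   0.95    -0.05]
  [  -0.30     0.85]
det(I−A) = (0.95)(0.85) − (-0.05)(-0.30) = 0.7925
adj(I−A) = [[0.85, 0.05], [0.30, 0.95]]
(I − A)⁻¹ = adj(I−A) / det(I−A) ≈
  [   1.0726     0.0631]
  [   0.3785     1.1987]
x = (I − A)⁻¹ d = adj(I−A)·d / det(I−A), with det(I−A) = 0.7925:
  x_1 = (0.85·45 + 0.05·185) / 0.7925 = 47.50 / 0.7925 ≈ 59.94
  x_2 = (0.30·45 + 0.95·185) / 0.7925 = 189.25 / 0.7925 ≈ 238.80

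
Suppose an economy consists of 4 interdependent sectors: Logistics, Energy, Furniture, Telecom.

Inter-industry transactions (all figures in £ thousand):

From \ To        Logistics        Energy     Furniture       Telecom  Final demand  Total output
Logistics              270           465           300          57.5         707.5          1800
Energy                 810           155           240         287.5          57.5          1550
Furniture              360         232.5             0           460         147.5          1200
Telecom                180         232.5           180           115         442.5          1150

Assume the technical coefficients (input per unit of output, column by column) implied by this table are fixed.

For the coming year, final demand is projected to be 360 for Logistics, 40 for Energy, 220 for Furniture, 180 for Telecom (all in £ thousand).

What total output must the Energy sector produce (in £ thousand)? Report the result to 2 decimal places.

Technical coefficients a_ij = z_ij / X_j:
  a_11 = 270/1800 = 0.15, a_21 = 810/1800 = 0.45, a_31 = 360/1800 = 0.20, a_41 = 180/1800 = 0.10
  a_12 = 465/1550 = 0.30, a_22 = 155/1550 = 0.10, a_32 = 232.5/1550 = 0.15, a_42 = 232.5/1550 = 0.15
  a_13 = 300/1200 = 0.25, a_23 = 240/1200 = 0.20, a_33 = 0/1200 = 0.00, a_43 = 180/1200 = 0.15
  a_14 = 57.5/1150 = 0.05, a_24 = 287.5/1150 = 0.25, a_34 = 460/1150 = 0.40, a_44 = 115/1150 = 0.10
I − A =
  [   0.85    -0.30    -0.25    -0.05]
  [  -0.45     0.90    -0.20    -0.25]
  [  -0.20    -0.15     1.00    -0.40]
  [  -0.10    -0.15    -0.15     0.90]
Compute the cofactors C_ij = (−1)^(i+j)·(3×3 minor ij) of I−A; the adjugate is their transpose:
adj(I−A) = Cᵀ =
  [ 0.673875   0.309375   0.266625   0.241875]
  [ 0.454500   0.652500   0.294750   0.337500]
  [ 0.282000   0.232500   0.519750   0.311250]
  [ 0.197625   0.181875   0.165375   0.530625]
det(I−A) = Σ_j (I−A)_1j·C_1j = (0.85)(0.673875) + (-0.30)(0.454500) + (-0.25)(0.282000) + (-0.05)(0.197625) = 0.3560625
(I − A)⁻¹ = adj(I−A) / det(I−A) ≈
  [   1.8926     0.8689     0.7488     0.6793]
  [   1.2765     1.8325     0.8278     0.9479]
  [   0.7920     0.6530     1.4597     0.8741]
  [   0.5550     0.5108     0.4645     1.4903]
x = (I − A)⁻¹ d = adj(I−A)·d / det(I−A), with det(I−A) = 0.3560625:
  x_1 = (0.673875·360 + 0.309375·40 + 0.266625·220 + 0.241875·180) / 0.3560625 = 357.165 / 0.3560625 ≈ 1003.10
  x_2 = (0.454500·360 + 0.652500·40 + 0.294750·220 + 0.337500·180) / 0.3560625 = 315.315 / 0.3560625 ≈ 885.56
  x_3 = (0.282000·360 + 0.232500·40 + 0.519750·220 + 0.311250·180) / 0.3560625 = 281.19 / 0.3560625 ≈ 789.72
  x_4 = (0.197625·360 + 0.181875·40 + 0.165375·220 + 0.530625·180) / 0.3560625 = 210.315 / 0.3560625 ≈ 590.67

x_2 = 885.56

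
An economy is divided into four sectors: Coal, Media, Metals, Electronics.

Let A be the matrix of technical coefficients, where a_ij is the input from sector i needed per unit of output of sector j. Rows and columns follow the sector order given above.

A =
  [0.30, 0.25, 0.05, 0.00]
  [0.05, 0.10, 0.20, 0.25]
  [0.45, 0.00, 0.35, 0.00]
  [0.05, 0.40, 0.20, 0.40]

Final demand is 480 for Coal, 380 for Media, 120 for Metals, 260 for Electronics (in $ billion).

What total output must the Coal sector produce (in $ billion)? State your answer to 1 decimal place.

x_1 = 1172.7

I − A =
  [   0.70    -0.25    -0.05     0.00]
  [  -0.05     0.90    -0.20    -0.25]
  [  -0.45     0.00     0.65     0.00]
  [  -0.05    -0.40    -0.20     0.60]
Compute the cofactors C_ij = (−1)^(i+j)·(3×3 minor ij) of I−A; the adjugate is their transpose:
adj(I−A) = Cᵀ =
  [ 0.286000   0.097500   0.064500   0.040625]
  [ 0.104125   0.259500   0.121125   0.108125]
  [ 0.198000   0.067500   0.297375   0.028125]
  [ 0.159250   0.203625   0.185250   0.358625]
det(I−A) = Σ_j (I−A)_1j·C_1j = (0.70)(0.286000) + (-0.25)(0.104125) + (-0.05)(0.198000) + (0.00)(0.159250) = 0.16426875
(I − A)⁻¹ = adj(I−A) / det(I−A) ≈
  [   1.7410     0.5935     0.3926     0.2473]
  [   0.6339     1.5797     0.7374     0.6582]
  [   1.2053     0.4109     1.8103     0.1712]
  [   0.9694     1.2396     1.1277     2.1832]
x = (I − A)⁻¹ d = adj(I−A)·d / det(I−A), with det(I−A) = 0.16426875:
  x_1 = (0.286000·480 + 0.097500·380 + 0.064500·120 + 0.040625·260) / 0.16426875 = 192.6325 / 0.16426875 ≈ 1172.7
  x_2 = (0.104125·480 + 0.259500·380 + 0.121125·120 + 0.108125·260) / 0.16426875 = 191.2375 / 0.16426875 ≈ 1164.2
  x_3 = (0.198000·480 + 0.067500·380 + 0.297375·120 + 0.028125·260) / 0.16426875 = 163.6875 / 0.16426875 ≈ 996.5
  x_4 = (0.159250·480 + 0.203625·380 + 0.185250·120 + 0.358625·260) / 0.16426875 = 269.29 / 0.16426875 ≈ 1639.3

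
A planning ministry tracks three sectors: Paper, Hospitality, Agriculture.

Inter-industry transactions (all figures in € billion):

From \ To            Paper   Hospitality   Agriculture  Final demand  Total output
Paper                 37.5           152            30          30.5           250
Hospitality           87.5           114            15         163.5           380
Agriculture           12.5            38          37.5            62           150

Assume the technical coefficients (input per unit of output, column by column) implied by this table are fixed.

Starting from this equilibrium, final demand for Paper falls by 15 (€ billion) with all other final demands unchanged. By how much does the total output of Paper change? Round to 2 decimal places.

Δx_P = -24.39

Technical coefficients a_ij = z_ij / X_j:
  a_PP = 37.5/250 = 0.15, a_HP = 87.5/250 = 0.35, a_AP = 12.5/250 = 0.05
  a_PH = 152/380 = 0.40, a_HH = 114/380 = 0.30, a_AH = 38/380 = 0.10
  a_PA = 30/150 = 0.20, a_HA = 15/150 = 0.10, a_AA = 37.5/150 = 0.25
I − A =
  [   0.85    -0.40    -0.20]
  [  -0.35     0.70    -0.10]
  [  -0.05    -0.10     0.75]
Cofactors of I−A, C_ij = (−1)^(i+j)·(minor ij) (rows/columns in the sector order above):
  C_11 = (0.70)(0.75) − (-0.10)(-0.10) = 0.5150
  C_12 = −[(-0.35)(0.75) − (-0.10)(-0.05)] = 0.2675
  C_13 = (-0.35)(-0.10) − (0.70)(-0.05) = 0.0700
  C_21 = −[(-0.40)(0.75) − (-0.20)(-0.10)] = 0.3200
  C_22 = (0.85)(0.75) − (-0.20)(-0.05) = 0.6275
  C_23 = −[(0.85)(-0.10) − (-0.40)(-0.05)] = 0.1050
  C_31 = (-0.40)(-0.10) − (-0.20)(0.70) = 0.1800
  C_32 = −[(0.85)(-0.10) − (-0.20)(-0.35)] = 0.1550
  C_33 = (0.85)(0.70) − (-0.40)(-0.35) = 0.4550
det(I−A) = Σ_j (I−A)_1j·C_1j = (0.85)(0.5150) + (-0.40)(0.2675) + (-0.20)(0.0700) = 0.31675
adj(I−A) = Cᵀ =
  [ 0.5150   0.3200   0.1800]
  [ 0.2675   0.6275   0.1550]
  [ 0.0700   0.1050   0.4550]
(I − A)⁻¹ = adj(I−A) / det(I−A) ≈
  [   1.6259     1.0103     0.5683]
  [   0.8445     1.9811     0.4893]
  [   0.2210     0.3315     1.4365]
Δx = (I − A)⁻¹ Δd with Δd having -15 in the Paper component and 0 elsewhere.
So Δx_P = L_PP · (-15), where L_PP = adj(I−A)_PP / det(I−A) = 0.5150 / 0.31675.
Δx_P = 0.5150 × (-15) / 0.31675 = -7.725 / 0.31675 ≈ -24.39.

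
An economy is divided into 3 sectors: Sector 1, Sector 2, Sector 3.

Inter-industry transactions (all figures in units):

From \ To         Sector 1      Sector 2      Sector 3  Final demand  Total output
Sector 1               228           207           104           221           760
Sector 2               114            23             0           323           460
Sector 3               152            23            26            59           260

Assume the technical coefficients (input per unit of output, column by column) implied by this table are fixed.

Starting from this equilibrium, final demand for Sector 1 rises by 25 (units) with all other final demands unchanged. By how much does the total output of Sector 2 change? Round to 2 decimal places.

Δx_2 = 7.36

Technical coefficients a_ij = z_ij / X_j:
  a_11 = 228/760 = 0.30, a_21 = 114/760 = 0.15, a_31 = 152/760 = 0.20
  a_12 = 207/460 = 0.45, a_22 = 23/460 = 0.05, a_32 = 23/460 = 0.05
  a_13 = 104/260 = 0.40, a_23 = 0/260 = 0.00, a_33 = 26/260 = 0.10
I − A =
  [   0.70    -0.45    -0.40]
  [  -0.15     0.95     0.00]
  [  -0.20    -0.05     0.90]
Cofactors of I−A, C_ij = (−1)^(i+j)·(minor ij) (rows/columns in the sector order above):
  C_11 = (0.95)(0.90) − (0.00)(-0.05) = 0.8550
  C_12 = −[(-0.15)(0.90) − (0.00)(-0.20)] = 0.1350
  C_13 = (-0.15)(-0.05) − (0.95)(-0.20) = 0.1975
  C_21 = −[(-0.45)(0.90) − (-0.40)(-0.05)] = 0.4250
  C_22 = (0.70)(0.90) − (-0.40)(-0.20) = 0.5500
  C_23 = −[(0.70)(-0.05) − (-0.45)(-0.20)] = 0.1250
  C_31 = (-0.45)(0.00) − (-0.40)(0.95) = 0.3800
  C_32 = −[(0.70)(0.00) − (-0.40)(-0.15)] = 0.0600
  C_33 = (0.70)(0.95) − (-0.45)(-0.15) = 0.5975
det(I−A) = Σ_j (I−A)_1j·C_1j = (0.70)(0.8550) + (-0.45)(0.1350) + (-0.40)(0.1975) = 0.45875
adj(I−A) = Cᵀ =
  [ 0.8550   0.4250   0.3800]
  [ 0.1350   0.5500   0.0600]
  [ 0.1975   0.1250   0.5975]
(I − A)⁻¹ = adj(I−A) / det(I−A) ≈
  [   1.8638     0.9264     0.8283]
  [   0.2943     1.1989     0.1308]
  [   0.4305     0.2725     1.3025]
Δx = (I − A)⁻¹ Δd with Δd having +25 in the Sector 1 component and 0 elsewhere.
So Δx_2 = L_21 · (+25), where L_21 = adj(I−A)_21 / det(I−A) = 0.1350 / 0.45875.
Δx_2 = 0.1350 × (+25) / 0.45875 = 3.375 / 0.45875 ≈ 7.36.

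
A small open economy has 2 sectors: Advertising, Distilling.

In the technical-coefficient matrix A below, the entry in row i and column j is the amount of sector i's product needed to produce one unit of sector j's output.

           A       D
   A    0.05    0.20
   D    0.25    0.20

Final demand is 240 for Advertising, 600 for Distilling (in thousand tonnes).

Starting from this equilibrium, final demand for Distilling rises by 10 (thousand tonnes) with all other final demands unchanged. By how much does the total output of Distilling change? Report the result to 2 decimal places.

I − A =
  [   0.95    -0.20]
  [  -0.25     0.80]
det(I−A) = (0.95)(0.80) − (-0.20)(-0.25) = 0.7100
adj(I−A) = [[0.80, 0.20], [0.25, 0.95]]
(I − A)⁻¹ = adj(I−A) / det(I−A) ≈
  [   1.1268     0.2817]
  [   0.3521     1.3380]
Δx = (I − A)⁻¹ Δd with Δd having +10 in the Distilling component and 0 elsewhere.
So Δx_D = L_DD · (+10), where L_DD = adj(I−A)_DD / det(I−A) = 0.95 / 0.7100.
Δx_D = 0.95 × (+10) / 0.7100 = 9.50 / 0.7100 ≈ 13.38.

Δx_D = 13.38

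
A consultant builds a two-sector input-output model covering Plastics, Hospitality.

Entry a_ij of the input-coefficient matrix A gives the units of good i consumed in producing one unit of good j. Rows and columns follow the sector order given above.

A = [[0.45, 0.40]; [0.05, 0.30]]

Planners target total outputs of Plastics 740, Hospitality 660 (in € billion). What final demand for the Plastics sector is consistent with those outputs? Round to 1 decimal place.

I − A =
  [   0.55    -0.40]
  [  -0.05     0.70]
d = (I − A) x:
  d_1 = (+0.55)·740 + (-0.40)·660 = 143.0
  d_2 = (-0.05)·740 + (+0.70)·660 = 425.0

d_1 = 143.0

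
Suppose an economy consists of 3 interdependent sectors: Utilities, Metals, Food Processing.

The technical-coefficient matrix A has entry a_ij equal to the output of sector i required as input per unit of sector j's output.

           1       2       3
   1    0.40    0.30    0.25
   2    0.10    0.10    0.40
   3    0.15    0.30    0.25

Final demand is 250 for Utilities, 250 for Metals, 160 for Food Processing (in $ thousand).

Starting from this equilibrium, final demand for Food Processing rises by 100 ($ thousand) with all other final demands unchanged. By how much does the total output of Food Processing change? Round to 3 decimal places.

Δx_3 = 202.985

I − A =
  [   0.60    -0.30    -0.25]
  [  -0.10     0.90    -0.40]
  [  -0.15    -0.30     0.75]
Cofactors of I−A, C_ij = (−1)^(i+j)·(minor ij) (rows/columns in the sector order above):
  C_11 = (0.90)(0.75) − (-0.40)(-0.30) = 0.5550
  C_12 = −[(-0.10)(0.75) − (-0.40)(-0.15)] = 0.1350
  C_13 = (-0.10)(-0.30) − (0.90)(-0.15) = 0.1650
  C_21 = −[(-0.30)(0.75) − (-0.25)(-0.30)] = 0.3000
  C_22 = (0.60)(0.75) − (-0.25)(-0.15) = 0.4125
  C_23 = −[(0.60)(-0.30) − (-0.30)(-0.15)] = 0.2250
  C_31 = (-0.30)(-0.40) − (-0.25)(0.90) = 0.3450
  C_32 = −[(0.60)(-0.40) − (-0.25)(-0.10)] = 0.2650
  C_33 = (0.60)(0.90) − (-0.30)(-0.10) = 0.5100
det(I−A) = Σ_j (I−A)_1j·C_1j = (0.60)(0.5550) + (-0.30)(0.1350) + (-0.25)(0.1650) = 0.25125
adj(I−A) = Cᵀ =
  [ 0.5550   0.3000   0.3450]
  [ 0.1350   0.4125   0.2650]
  [ 0.1650   0.2250   0.5100]
(I − A)⁻¹ = adj(I−A) / det(I−A) ≈
  [   2.2090     1.1940     1.3731]
  [   0.5373     1.6418     1.0547]
  [   0.6567     0.8955     2.0299]
Δx = (I − A)⁻¹ Δd with Δd having +100 in the Food Processing component and 0 elsewhere.
So Δx_3 = L_33 · (+100), where L_33 = adj(I−A)_33 / det(I−A) = 0.5100 / 0.25125.
Δx_3 = 0.5100 × (+100) / 0.25125 = 51.00 / 0.25125 ≈ 202.985.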